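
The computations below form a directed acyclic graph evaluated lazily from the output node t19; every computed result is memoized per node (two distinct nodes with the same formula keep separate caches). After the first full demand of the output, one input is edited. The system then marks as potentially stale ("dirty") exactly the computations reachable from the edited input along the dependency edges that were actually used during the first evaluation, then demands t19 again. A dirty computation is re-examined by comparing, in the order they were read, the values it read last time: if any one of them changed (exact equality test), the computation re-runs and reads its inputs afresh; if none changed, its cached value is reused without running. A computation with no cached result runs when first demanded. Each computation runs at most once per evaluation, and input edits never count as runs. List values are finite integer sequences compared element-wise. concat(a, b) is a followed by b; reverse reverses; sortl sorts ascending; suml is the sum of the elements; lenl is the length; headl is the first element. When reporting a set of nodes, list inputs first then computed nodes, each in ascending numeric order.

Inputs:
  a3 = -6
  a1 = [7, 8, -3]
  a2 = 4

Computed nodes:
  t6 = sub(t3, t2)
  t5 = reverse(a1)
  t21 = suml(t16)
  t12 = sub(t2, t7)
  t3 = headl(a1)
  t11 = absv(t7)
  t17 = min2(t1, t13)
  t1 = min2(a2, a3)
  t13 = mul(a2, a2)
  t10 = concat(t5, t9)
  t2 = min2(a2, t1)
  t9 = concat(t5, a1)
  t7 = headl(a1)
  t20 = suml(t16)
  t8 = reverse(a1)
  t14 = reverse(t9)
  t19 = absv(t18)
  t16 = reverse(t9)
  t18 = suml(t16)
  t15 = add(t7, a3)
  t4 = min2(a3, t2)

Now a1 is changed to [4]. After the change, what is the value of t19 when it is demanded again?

First demand of the output computes:
  t5 = reverse([7, 8, -3]) = [-3, 8, 7]
  t9 = concat([-3, 8, 7], [7, 8, -3]) = [-3, 8, 7, 7, 8, -3]
  t16 = reverse([-3, 8, 7, 7, 8, -3]) = [-3, 8, 7, 7, 8, -3]
  t18 = suml([-3, 8, 7, 7, 8, -3]) = 24
  t19 = absv(24) = 24

After the edit, cleaning proceeds:
  t5: a read changed (a1 [7, 8, -3]->[4]) — executes, giving [4].
  t9: a read changed (t5 [-3, 8, 7]->[4]; a1 [7, 8, -3]->[4]) — executes, giving [4, 4].
  t16: a read changed (t9 [-3, 8, 7, 7, 8, -3]->[4, 4]) — executes, giving [4, 4].
  t18: a read changed (t16 [-3, 8, 7, 7, 8, -3]->[4, 4]) — executes, giving 8.
  t19: a read changed (t18 24->8) — executes, giving 8.

Demanding t19 again yields 8.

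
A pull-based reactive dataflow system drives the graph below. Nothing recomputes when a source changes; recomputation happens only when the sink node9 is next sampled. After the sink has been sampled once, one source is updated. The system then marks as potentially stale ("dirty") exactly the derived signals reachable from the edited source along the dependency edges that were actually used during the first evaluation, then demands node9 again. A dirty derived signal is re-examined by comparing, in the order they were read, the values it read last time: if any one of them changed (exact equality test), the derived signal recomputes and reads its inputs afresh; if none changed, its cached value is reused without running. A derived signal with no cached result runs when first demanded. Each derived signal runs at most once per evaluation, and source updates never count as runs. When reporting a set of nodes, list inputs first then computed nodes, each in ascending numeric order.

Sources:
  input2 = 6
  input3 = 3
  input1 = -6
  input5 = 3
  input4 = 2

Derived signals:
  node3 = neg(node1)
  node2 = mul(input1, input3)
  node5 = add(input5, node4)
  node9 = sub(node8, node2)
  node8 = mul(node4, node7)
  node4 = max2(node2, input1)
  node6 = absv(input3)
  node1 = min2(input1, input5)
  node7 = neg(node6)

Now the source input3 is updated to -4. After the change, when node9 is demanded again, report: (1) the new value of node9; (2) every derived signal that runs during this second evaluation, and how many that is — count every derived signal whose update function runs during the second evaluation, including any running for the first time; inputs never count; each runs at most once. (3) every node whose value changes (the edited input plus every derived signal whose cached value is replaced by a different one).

New value of node9: -120.
Derived signals that run: node2, node4, node6, node7, node8, node9 — 6 in total.
Values that change: input3, node2, node4, node6, node7, node8, node9.

First evaluation (everything demanded from the output):
  node2 = mul(-6, 3) = -18
  node4 = max2(-18, -6) = -6
  node6 = absv(3) = 3
  node7 = neg(3) = -3
  node8 = mul(-6, -3) = 18
  node9 = sub(18, -18) = 36

Propagation after the edit:
  node2: runs — input3 3->-4; result 24.
  node4: runs — node2 -18->24; result 24.
  node6: runs — input3 3->-4; result 4.
  node7: runs — node6 3->4; result -4.
  node8: runs — node4 -6->24; node7 -3->-4; result -96.
  node9: runs — node8 18->-96; node2 -18->24; result -120.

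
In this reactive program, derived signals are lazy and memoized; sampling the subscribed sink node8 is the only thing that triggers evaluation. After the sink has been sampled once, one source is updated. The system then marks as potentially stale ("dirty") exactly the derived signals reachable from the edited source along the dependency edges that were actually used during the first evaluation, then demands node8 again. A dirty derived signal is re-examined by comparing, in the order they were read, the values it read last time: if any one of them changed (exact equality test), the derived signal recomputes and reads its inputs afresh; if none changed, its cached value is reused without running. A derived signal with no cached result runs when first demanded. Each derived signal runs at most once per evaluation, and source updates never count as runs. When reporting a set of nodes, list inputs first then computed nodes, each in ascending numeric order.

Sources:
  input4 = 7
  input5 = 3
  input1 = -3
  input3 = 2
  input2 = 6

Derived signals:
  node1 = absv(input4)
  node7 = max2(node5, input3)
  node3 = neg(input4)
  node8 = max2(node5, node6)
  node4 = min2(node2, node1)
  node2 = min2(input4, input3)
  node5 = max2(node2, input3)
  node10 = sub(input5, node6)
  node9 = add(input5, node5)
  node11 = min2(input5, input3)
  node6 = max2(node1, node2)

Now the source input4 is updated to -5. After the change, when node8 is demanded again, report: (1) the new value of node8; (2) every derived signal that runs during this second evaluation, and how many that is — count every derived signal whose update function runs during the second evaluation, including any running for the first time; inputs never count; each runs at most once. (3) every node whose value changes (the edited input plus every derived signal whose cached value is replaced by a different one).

Demanding node8 again yields 5.
5 derived signals run: node1, node2, node5, node6, node8.
The nodes whose values change: input4, node1, node2, node6, node8.

First demand of the output computes:
  node1 = absv(7) = 7
  node2 = min2(7, 2) = 2
  node5 = max2(2, 2) = 2
  node6 = max2(7, 2) = 7
  node8 = max2(2, 7) = 7

After the edit, cleaning proceeds:
  node1: a read changed (input4 7->-5) — executes, giving 5.
  node2: a read changed (input4 7->-5) — executes, giving -5.
  node5: a read changed (node2 2->-5) — executes, giving 2 — identical to its old value.
  node6: a read changed (node1 7->5; node2 2->-5) — executes, giving 5.
  node8: a read changed (node6 7->5) — executes, giving 5.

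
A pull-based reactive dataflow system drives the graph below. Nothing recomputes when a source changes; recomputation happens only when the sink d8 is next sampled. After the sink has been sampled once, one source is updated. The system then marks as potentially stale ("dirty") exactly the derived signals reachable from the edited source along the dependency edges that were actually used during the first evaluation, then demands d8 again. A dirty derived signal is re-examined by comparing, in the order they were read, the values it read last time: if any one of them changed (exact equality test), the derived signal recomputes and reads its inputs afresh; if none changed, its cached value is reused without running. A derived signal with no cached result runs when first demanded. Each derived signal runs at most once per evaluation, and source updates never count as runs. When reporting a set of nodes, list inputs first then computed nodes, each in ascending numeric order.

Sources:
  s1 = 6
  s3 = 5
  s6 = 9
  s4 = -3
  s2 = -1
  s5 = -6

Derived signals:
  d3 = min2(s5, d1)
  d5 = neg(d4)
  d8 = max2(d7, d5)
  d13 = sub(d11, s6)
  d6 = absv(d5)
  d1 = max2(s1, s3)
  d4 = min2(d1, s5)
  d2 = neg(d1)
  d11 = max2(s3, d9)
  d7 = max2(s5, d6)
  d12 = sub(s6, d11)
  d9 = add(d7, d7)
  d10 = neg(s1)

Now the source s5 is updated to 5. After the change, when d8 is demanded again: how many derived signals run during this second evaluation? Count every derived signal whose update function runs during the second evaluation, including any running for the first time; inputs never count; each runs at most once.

Derived signals that run: d4, d5, d6, d7, d8 — 5 in total.

First evaluation (everything demanded from the output):
  d1 = max2(6, 5) = 6
  d4 = min2(6, -6) = -6
  d5 = neg(-6) = 6
  d6 = absv(6) = 6
  d7 = max2(-6, 6) = 6
  d8 = max2(6, 6) = 6

Propagation after the edit:
  d4: runs — s5 -6->5; result 5.
  d5: runs — d4 -6->5; result -5.
  d6: runs — d5 6->-5; result 5.
  d7: runs — s5 -6->5; d6 6->5; result 5.
  d8: runs — d7 6->5; d5 6->-5; result 5.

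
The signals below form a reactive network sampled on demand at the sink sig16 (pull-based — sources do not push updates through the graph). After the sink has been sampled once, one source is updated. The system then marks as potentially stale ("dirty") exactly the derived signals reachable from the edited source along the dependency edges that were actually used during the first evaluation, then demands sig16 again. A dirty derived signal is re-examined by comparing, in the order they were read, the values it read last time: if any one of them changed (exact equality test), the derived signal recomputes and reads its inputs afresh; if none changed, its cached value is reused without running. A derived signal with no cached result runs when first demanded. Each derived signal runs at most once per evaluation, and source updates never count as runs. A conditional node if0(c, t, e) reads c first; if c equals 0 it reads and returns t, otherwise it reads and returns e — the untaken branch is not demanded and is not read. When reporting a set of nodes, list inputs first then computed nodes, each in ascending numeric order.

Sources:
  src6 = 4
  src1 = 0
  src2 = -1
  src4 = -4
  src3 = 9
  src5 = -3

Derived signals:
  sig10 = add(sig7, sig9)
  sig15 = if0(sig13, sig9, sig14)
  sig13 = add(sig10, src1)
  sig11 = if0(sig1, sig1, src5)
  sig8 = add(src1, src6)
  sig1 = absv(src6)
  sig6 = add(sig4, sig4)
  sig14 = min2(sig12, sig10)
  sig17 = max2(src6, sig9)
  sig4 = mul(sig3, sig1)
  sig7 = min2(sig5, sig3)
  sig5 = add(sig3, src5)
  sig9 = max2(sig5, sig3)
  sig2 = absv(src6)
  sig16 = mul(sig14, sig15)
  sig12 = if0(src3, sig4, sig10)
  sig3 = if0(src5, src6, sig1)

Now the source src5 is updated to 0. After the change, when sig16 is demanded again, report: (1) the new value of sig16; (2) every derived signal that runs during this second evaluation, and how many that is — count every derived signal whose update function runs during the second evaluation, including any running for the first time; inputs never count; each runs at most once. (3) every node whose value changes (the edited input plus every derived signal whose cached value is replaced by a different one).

sig16 now evaluates to 64.
Run set: sig3, sig5, sig7, sig9, sig10, sig12, sig13, sig14, sig15, sig16 (10 run).
Changed values: src5, sig5, sig7, sig10, sig12, sig13, sig14, sig15, sig16.

Initial pass — values computed on the first demand:
  sig1 = absv(4) = 4
  sig3 = if0(src5=-3 -> else branch sig1) = 4
  sig5 = add(4, -3) = 1
  sig7 = min2(1, 4) = 1
  sig9 = max2(1, 4) = 4
  sig10 = add(1, 4) = 5
  sig12 = if0(src3=9 -> else branch sig10) = 5
  sig13 = add(5, 0) = 5
  sig14 = min2(5, 5) = 5
  sig15 = if0(sig13=5 -> else branch sig14) = 5
  sig16 = mul(5, 5) = 25

Second demand — change propagation:
  sig3: re-runs because src5 -3->0; new result 4 (unchanged).
  sig5: re-runs because src5 -3->0; new result 4.
  sig7: re-runs because sig5 1->4; new result 4.
  sig9: re-runs because sig5 1->4; new result 4 (unchanged).
  sig10: re-runs because sig7 1->4; new result 8.
  sig12: re-runs because sig10 5->8; new result 8.
  sig13: re-runs because sig10 5->8; new result 8.
  sig14: re-runs because sig12 5->8; sig10 5->8; new result 8.
  sig15: re-runs because sig13 5->8; sig14 5->8; new result 8.
  sig16: re-runs because sig14 5->8; sig15 5->8; new result 64.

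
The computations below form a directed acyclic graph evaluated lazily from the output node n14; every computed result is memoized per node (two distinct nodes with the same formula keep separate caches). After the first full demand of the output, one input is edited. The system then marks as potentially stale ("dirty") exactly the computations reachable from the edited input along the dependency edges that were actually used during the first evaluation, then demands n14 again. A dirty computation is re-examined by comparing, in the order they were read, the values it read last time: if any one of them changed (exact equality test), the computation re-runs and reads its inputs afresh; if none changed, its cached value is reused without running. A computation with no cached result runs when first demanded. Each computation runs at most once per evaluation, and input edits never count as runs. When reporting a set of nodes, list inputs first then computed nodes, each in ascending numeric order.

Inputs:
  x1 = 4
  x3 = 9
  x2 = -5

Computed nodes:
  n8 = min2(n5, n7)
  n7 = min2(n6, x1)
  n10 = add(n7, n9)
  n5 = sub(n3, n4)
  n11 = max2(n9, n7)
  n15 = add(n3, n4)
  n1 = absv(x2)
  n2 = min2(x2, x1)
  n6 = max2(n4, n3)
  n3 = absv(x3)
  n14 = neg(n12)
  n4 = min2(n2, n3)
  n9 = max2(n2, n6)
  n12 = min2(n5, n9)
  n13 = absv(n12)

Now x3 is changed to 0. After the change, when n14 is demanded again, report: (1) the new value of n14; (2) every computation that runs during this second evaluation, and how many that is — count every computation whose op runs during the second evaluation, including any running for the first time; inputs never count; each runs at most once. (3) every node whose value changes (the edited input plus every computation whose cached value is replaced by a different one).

Demanding n14 again yields 0.
7 computations run: n3, n4, n5, n6, n9, n12, n14.
The nodes whose values change: x3, n3, n5, n6, n9, n12, n14.

First demand of the output computes:
  n2 = min2(-5, 4) = -5
  n3 = absv(9) = 9
  n4 = min2(-5, 9) = -5
  n5 = sub(9, -5) = 14
  n6 = max2(-5, 9) = 9
  n9 = max2(-5, 9) = 9
  n12 = min2(14, 9) = 9
  n14 = neg(9) = -9

After the edit, cleaning proceeds:
  n3: a read changed (x3 9->0) — executes, giving 0.
  n4: a read changed (n3 9->0) — executes, giving -5 — identical to its old value.
  n5: a read changed (n3 9->0) — executes, giving 5.
  n6: a read changed (n3 9->0) — executes, giving 0.
  n9: a read changed (n6 9->0) — executes, giving 0.
  n12: a read changed (n5 14->5; n9 9->0) — executes, giving 0.
  n14: a read changed (n12 9->0) — executes, giving 0.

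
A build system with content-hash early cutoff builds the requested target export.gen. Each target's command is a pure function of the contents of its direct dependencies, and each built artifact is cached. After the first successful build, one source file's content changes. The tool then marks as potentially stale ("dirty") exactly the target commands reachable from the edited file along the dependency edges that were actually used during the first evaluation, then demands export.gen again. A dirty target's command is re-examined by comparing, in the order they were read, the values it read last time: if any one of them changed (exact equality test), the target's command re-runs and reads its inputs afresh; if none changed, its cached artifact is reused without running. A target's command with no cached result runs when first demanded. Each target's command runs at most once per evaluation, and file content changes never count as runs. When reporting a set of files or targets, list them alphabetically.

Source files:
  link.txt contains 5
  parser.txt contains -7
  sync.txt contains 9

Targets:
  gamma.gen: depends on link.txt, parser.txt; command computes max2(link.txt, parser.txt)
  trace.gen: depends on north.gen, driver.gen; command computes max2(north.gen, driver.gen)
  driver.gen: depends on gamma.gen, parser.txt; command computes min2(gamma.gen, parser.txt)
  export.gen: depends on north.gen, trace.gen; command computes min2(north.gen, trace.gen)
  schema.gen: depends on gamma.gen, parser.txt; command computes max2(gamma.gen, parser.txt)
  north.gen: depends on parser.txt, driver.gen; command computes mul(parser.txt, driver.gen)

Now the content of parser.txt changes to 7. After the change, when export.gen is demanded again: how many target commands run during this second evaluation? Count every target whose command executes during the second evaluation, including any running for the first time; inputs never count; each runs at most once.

Target commands that run: driver.gen, gamma.gen, north.gen, trace.gen — 4 in total.
Key observation: the cutoff stops propagation at export.gen — its inputs' values are unchanged, so it reuses its cache.

First evaluation (everything demanded from the output):
  gamma.gen = max2(5, -7) = 5
  driver.gen = min2(5, -7) = -7
  north.gen = mul(-7, -7) = 49
  trace.gen = max2(49, -7) = 49
  export.gen = min2(49, 49) = 49

Propagation after the edit:
  gamma.gen: runs — parser.txt -7->7; result 7.
  driver.gen: runs — gamma.gen 5->7; parser.txt -7->7; result 7.
  north.gen: runs — parser.txt -7->7; driver.gen -7->7; result 49 (same value as before).
  trace.gen: runs — driver.gen -7->7; result 49 (same value as before).
  export.gen: checked — values it read are unchanged (north.gen unchanged, trace.gen unchanged); reused cached 49 without running.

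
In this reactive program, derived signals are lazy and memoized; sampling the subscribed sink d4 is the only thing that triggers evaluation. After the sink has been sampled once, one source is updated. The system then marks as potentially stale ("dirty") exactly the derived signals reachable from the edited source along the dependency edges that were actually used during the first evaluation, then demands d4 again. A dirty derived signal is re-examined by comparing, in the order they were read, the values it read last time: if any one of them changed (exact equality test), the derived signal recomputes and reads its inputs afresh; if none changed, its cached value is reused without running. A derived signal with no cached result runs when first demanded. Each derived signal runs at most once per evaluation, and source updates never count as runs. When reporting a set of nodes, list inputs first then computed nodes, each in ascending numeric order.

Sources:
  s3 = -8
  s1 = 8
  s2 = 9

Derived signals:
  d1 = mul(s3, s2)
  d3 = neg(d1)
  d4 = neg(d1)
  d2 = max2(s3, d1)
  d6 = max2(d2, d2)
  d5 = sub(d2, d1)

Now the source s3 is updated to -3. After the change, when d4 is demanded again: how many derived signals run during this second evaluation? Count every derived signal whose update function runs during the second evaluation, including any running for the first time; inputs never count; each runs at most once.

2 derived signals run: d1, d4.

First demand of the output computes:
  d1 = mul(-8, 9) = -72
  d4 = neg(-72) = 72

After the edit, cleaning proceeds:
  d1: a read changed (s3 -8->-3) — executes, giving -27.
  d4: a read changed (d1 -72->-27) — executes, giving 27.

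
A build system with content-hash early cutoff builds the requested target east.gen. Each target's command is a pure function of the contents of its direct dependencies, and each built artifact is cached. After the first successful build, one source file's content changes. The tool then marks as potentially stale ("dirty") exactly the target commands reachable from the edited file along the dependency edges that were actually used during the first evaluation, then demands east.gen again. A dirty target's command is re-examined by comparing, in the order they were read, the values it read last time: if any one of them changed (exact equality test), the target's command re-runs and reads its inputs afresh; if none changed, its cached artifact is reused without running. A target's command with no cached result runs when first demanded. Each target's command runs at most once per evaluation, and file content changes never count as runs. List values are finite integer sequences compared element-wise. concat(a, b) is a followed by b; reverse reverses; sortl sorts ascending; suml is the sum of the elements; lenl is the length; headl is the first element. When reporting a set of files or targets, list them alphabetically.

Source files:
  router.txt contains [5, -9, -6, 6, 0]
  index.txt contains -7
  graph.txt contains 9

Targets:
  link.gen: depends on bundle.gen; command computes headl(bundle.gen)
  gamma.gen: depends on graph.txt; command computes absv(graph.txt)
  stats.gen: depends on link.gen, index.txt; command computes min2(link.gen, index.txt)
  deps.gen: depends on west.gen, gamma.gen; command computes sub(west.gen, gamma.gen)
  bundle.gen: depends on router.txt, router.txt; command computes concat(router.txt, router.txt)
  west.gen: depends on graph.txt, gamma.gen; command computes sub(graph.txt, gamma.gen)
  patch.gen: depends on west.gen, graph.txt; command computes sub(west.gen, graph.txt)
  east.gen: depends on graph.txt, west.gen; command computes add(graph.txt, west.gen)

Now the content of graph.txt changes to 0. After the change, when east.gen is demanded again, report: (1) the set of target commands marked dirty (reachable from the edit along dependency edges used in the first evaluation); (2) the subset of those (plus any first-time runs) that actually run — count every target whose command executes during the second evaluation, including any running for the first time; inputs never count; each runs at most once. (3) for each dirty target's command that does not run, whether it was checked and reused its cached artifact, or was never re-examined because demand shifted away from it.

First evaluation (everything demanded from the output):
  gamma.gen = absv(9) = 9
  west.gen = sub(9, 9) = 0
  east.gen = add(9, 0) = 9

Propagation after the edit:
  gamma.gen: runs — graph.txt 9->0; result 0.
  west.gen: runs — graph.txt 9->0; gamma.gen 9->0; result 0 (same value as before).
  east.gen: runs — graph.txt 9->0; result 0.

Marked dirty: east.gen, gamma.gen, west.gen.
Target commands that run: east.gen, gamma.gen, west.gen — 3 in total.
Every dirty target's command ran.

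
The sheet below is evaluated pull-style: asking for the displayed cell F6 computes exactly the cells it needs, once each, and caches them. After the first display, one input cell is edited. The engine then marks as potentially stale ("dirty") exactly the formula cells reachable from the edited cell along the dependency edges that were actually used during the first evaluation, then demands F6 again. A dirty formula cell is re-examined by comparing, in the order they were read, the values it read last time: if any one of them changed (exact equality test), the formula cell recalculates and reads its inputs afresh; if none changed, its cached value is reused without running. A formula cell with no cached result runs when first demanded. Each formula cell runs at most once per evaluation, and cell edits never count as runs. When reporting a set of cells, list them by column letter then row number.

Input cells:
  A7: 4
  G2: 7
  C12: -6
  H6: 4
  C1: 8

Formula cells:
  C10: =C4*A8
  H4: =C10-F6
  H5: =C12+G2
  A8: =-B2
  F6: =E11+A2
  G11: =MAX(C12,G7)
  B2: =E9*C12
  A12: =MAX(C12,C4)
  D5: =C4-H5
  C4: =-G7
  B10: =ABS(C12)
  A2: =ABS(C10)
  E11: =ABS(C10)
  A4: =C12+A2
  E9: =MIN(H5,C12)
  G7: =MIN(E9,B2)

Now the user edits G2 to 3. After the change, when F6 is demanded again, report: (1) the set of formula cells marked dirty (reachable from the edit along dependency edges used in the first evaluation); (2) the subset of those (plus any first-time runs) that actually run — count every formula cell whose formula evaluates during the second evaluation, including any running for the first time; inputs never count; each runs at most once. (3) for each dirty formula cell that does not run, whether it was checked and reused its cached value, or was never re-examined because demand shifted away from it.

The edit dirties: A2, A8, B2, C4, C10, E9, E11, F6, G7, H5.
2 formula cells run: E9, H5.
Cache hits after checking: A2, A8, B2, C4, C10, E11, F6, G7.
Note the absorption at E9: it re-runs yet its value is the same, leaving the output's value untouched.

First demand of the output computes:
  H5 = -6 + 7 = 1
  E9 = MIN(1, -6) = -6
  B2 = -6 * -6 = 36
  A8 = -(36) = -36
  G7 = MIN(-6, 36) = -6
  C4 = -(-6) = 6
  C10 = 6 * -36 = -216
  A2 = ABS(-216) = 216
  E11 = ABS(-216) = 216
  F6 = 216 + 216 = 432

After the edit, cleaning proceeds:
  H5: a read changed (G2 7->3) — executes, giving -3.
  E9: a read changed (H5 1->-3) — executes, giving -6 — identical to its old value.
  B2: dirty, but its reads are unchanged (E9 unchanged, C12 unchanged); cached 36 stands.
  A8: dirty, but its reads are unchanged (B2 unchanged); cached -36 stands.
  G7: dirty, but its reads are unchanged (E9 unchanged, B2 unchanged); cached -6 stands.
  C4: dirty, but its reads are unchanged (G7 unchanged); cached 6 stands.
  C10: dirty, but its reads are unchanged (C4 unchanged, A8 unchanged); cached -216 stands.
  A2: dirty, but its reads are unchanged (C10 unchanged); cached 216 stands.
  E11: dirty, but its reads are unchanged (C10 unchanged); cached 216 stands.
  F6: dirty, but its reads are unchanged (E11 unchanged, A2 unchanged); cached 432 stands.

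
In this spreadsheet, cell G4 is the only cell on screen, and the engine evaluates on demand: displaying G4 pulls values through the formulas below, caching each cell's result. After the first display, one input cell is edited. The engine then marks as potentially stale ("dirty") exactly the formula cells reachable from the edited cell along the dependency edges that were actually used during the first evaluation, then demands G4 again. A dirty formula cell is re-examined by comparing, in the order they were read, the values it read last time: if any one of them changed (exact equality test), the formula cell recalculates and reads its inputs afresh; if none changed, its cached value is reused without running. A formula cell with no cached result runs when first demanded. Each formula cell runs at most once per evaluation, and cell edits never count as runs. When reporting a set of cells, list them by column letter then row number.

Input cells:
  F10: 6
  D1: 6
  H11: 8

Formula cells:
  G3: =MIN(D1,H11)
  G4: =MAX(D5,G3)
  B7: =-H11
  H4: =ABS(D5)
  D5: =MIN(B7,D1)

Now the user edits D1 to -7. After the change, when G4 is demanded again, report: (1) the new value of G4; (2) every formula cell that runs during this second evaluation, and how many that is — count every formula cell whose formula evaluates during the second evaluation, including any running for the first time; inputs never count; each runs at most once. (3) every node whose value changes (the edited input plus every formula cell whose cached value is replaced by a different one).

Initial pass — values computed on the first demand:
  B7 = -(8) = -8
  D5 = MIN(-8, 6) = -8
  G3 = MIN(6, 8) = 6
  G4 = MAX(-8, 6) = 6

Second demand — change propagation:
  D5: re-runs because D1 6->-7; new result -8 (unchanged).
  G3: re-runs because D1 6->-7; new result -7.
  G4: re-runs because G3 6->-7; new result -7.

G4 now evaluates to -7.
Run set: D5, G3, G4 (3 run).
Changed values: D1, G3, G4.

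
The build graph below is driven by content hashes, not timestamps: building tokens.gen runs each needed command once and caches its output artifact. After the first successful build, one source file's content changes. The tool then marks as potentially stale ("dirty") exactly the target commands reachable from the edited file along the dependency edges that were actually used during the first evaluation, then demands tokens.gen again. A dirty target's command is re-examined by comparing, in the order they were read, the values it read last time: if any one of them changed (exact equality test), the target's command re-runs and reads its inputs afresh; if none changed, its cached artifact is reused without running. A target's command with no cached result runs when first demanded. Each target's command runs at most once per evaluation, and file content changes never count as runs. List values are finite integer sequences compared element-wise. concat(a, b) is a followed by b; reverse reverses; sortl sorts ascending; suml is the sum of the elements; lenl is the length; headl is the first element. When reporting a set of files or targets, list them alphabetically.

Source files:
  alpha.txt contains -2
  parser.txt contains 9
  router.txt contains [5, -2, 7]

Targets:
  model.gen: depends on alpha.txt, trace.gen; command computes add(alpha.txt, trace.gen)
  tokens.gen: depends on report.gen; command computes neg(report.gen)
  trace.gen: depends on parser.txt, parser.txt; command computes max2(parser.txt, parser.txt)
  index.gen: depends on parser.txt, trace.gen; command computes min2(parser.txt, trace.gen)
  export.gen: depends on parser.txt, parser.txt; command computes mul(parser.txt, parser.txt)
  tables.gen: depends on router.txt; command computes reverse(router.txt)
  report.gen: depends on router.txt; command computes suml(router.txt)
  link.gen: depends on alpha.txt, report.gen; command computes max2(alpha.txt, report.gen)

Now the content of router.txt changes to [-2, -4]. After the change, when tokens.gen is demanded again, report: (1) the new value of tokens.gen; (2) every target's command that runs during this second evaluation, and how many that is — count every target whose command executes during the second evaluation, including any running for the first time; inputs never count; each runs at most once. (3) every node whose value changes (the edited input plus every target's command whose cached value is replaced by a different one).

Initial pass — values computed on the first demand:
  report.gen = suml([5, -2, 7]) = 10
  tokens.gen = neg(10) = -10

Second demand — change propagation:
  report.gen: re-runs because router.txt [5, -2, 7]->[-2, -4]; new result -6.
  tokens.gen: re-runs because report.gen 10->-6; new result 6.

tokens.gen now evaluates to 6.
Run set: report.gen, tokens.gen (2 run).
Changed values: report.gen, router.txt, tokens.gen.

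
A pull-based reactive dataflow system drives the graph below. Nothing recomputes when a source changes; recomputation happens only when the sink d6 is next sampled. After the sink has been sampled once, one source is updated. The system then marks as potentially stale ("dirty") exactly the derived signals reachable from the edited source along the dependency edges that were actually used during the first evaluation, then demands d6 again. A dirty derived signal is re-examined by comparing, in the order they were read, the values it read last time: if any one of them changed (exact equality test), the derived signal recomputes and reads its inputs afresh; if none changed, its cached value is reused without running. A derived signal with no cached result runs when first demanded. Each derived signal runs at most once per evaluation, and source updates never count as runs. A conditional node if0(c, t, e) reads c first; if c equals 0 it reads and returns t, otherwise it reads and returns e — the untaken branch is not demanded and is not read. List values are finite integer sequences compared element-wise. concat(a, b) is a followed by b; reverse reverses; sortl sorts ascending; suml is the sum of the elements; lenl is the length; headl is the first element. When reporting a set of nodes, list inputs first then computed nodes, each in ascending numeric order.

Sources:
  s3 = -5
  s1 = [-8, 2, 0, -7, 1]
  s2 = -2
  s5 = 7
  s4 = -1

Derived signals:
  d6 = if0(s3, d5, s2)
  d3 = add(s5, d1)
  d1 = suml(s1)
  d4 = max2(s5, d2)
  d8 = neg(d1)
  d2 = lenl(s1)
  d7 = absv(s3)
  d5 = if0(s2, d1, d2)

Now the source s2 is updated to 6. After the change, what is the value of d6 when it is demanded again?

First evaluation (everything demanded from the output):
  d6 = if0(s3=-5 -> else branch s2) = -2

Propagation after the edit:
  d6: runs — s2 -2->6; result 6.

New value of d6: 6.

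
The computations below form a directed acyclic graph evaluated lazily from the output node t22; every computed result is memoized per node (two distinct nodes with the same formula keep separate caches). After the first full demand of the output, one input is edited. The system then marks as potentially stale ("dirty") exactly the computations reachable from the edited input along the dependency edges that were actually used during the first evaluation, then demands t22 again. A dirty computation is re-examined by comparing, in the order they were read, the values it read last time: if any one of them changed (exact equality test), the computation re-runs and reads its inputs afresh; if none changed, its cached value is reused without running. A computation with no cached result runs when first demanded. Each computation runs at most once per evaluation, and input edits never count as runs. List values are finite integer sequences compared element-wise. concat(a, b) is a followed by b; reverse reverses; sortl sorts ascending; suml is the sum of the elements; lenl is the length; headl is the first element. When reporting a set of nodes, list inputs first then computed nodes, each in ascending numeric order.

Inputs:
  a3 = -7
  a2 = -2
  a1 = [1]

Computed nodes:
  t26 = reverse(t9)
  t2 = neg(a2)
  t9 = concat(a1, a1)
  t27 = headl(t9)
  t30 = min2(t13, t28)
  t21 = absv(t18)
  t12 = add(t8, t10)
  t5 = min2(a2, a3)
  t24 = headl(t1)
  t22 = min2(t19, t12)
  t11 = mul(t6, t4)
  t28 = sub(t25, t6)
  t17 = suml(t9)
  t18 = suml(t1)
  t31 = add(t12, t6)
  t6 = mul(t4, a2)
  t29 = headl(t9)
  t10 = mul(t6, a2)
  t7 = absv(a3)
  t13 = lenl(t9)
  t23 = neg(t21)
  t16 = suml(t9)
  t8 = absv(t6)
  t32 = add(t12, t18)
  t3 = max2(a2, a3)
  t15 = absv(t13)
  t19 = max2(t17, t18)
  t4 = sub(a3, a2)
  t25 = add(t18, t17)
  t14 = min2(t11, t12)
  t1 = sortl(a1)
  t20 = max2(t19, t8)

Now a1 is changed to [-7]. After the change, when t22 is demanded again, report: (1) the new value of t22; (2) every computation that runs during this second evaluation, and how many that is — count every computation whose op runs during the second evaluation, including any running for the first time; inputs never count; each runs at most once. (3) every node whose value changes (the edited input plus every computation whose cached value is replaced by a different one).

First demand of the output computes:
  t1 = sortl([1]) = [1]
  t4 = sub(-7, -2) = -5
  t6 = mul(-5, -2) = 10
  t8 = absv(10) = 10
  t9 = concat([1], [1]) = [1, 1]
  t10 = mul(10, -2) = -20
  t12 = add(10, -20) = -10
  t17 = suml([1, 1]) = 2
  t18 = suml([1]) = 1
  t19 = max2(2, 1) = 2
  t22 = min2(2, -10) = -10

After the edit, cleaning proceeds:
  t1: a read changed (a1 [1]->[-7]) — executes, giving [-7].
  t9: a read changed (a1 [1]->[-7]; a1 [1]->[-7]) — executes, giving [-7, -7].
  t17: a read changed (t9 [1, 1]->[-7, -7]) — executes, giving -14.
  t18: a read changed (t1 [1]->[-7]) — executes, giving -7.
  t19: a read changed (t17 2->-14; t18 1->-7) — executes, giving -7.
  t22: a read changed (t19 2->-7) — executes, giving -10 — identical to its old value.

Demanding t22 again yields -10.
6 computations run: t1, t9, t17, t18, t19, t22.
The nodes whose values change: a1, t1, t9, t17, t18, t19.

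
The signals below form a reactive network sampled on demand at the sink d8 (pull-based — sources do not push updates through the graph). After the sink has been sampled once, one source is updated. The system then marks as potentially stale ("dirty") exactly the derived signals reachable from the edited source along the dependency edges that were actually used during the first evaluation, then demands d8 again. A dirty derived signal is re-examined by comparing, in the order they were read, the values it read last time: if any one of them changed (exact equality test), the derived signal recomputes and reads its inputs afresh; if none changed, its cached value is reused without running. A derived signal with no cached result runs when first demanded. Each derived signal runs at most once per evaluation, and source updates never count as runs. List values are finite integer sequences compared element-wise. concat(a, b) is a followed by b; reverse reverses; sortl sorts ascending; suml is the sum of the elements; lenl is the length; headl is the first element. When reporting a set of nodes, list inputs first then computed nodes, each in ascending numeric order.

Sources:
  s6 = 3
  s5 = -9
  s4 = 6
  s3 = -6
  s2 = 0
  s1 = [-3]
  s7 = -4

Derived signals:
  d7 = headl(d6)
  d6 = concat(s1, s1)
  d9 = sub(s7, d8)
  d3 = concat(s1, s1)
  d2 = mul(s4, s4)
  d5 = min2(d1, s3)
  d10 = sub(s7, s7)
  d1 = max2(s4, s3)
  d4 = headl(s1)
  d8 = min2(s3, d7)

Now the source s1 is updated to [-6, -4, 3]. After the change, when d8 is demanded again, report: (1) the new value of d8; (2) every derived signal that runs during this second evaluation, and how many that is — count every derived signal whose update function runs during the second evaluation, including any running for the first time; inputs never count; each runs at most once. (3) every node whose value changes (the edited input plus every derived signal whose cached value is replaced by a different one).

d8 now evaluates to -6.
Run set: d6, d7, d8 (3 run).
Changed values: s1, d6, d7.

Initial pass — values computed on the first demand:
  d6 = concat([-3], [-3]) = [-3, -3]
  d7 = headl([-3, -3]) = -3
  d8 = min2(-6, -3) = -6

Second demand — change propagation:
  d6: re-runs because s1 [-3]->[-6, -4, 3]; s1 [-3]->[-6, -4, 3]; new result [-6, -4, 3, -6, -4, 3].
  d7: re-runs because d6 [-3, -3]->[-6, -4, 3, -6, -4, 3]; new result -6.
  d8: re-runs because d7 -3->-6; new result -6 (unchanged).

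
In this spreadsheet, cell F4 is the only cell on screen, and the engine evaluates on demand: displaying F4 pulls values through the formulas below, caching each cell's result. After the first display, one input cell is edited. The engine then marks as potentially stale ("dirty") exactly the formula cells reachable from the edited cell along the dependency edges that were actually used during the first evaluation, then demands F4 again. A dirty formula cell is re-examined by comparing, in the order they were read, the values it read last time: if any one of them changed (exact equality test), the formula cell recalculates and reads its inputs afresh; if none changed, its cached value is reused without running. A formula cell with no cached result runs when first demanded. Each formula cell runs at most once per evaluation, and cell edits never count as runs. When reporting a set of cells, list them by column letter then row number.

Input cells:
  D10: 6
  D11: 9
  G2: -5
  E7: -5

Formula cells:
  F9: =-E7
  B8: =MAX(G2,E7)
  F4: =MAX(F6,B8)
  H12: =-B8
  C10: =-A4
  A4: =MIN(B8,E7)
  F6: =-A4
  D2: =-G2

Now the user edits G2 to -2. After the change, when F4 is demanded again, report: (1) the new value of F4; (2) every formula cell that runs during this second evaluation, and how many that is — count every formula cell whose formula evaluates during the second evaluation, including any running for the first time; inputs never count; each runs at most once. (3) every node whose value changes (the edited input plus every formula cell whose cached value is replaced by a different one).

Initial pass — values computed on the first demand:
  B8 = MAX(-5, -5) = -5
  A4 = MIN(-5, -5) = -5
  F6 = -(-5) = 5
  F4 = MAX(5, -5) = 5

Second demand — change propagation:
  B8: re-runs because G2 -5->-2; new result -2.
  A4: re-runs because B8 -5->-2; new result -5 (unchanged).
  F6: re-examined; everything it read last time is the same (A4 unchanged) — cache 5 kept, no run.
  F4: re-runs because B8 -5->-2; new result 5 (unchanged).

The important point: at F6 every value read last time is unchanged, so the dirty flag clears without a run.

F4 now evaluates to 5.
Run set: A4, B8, F4 (3 run).
Changed values: B8, G2.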